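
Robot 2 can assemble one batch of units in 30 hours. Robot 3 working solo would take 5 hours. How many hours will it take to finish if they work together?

Combined rate: 1/30 + 1/5 = (1 + 6)/30 = 7/30 per hour.
Time = 1 ÷ (7/30) = 30/7 hours.

30/7 hours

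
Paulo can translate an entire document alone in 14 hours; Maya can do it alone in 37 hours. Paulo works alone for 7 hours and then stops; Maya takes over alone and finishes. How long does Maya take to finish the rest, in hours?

37/2 hours

In 7 hours Paulo does 7/14 = 1/2 of the job, leaving 1/2.
Maya works at 1/37 per hour, so finishing takes 1/2 ÷ 1/37 = 37/2 hours.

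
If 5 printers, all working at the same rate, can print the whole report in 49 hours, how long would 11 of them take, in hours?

Total work is 5·49 = 245 printer-hours.
With 11 printers: 245/11 hours.

245/11 hours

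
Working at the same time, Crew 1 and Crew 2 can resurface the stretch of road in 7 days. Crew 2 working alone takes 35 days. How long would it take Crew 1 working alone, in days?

Combined rate is 1/7 per day.
Known contribution: 1/35 per day.
So Crew 1's rate is 1/7 − 1/35 = 4/35, meaning 35/4 days alone.

35/4 days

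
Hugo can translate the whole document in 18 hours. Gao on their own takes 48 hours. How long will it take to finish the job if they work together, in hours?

With two workers the combined time is the product over the sum: 18·48/(18+48) = 864/66 = 144/11 hours.

144/11 hours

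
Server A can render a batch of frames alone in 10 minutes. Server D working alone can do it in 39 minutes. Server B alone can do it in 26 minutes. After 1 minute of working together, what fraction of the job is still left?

Combined rate: 1/10 + 1/39 + 1/26 = (39 + 10 + 15)/390 = 64/390 = 32/195 per minute.
In 1 minute they complete 1·32/195 = 32/195 of the job.
So 163/195 remains.

163/195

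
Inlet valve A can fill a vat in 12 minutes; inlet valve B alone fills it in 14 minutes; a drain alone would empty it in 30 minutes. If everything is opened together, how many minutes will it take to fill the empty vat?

Net rate = 1/12 + 1/14 − 1/30 = (35 + 30 − 14)/420 = 51/420 = 17/140 per minute.
Filling time = 1 ÷ (17/140) = 140/17 minutes.

140/17 minutes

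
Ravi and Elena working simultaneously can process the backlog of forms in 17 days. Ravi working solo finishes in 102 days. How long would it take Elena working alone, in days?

Combined rate is 1/17 per day.
Known contribution: 1/102 per day.
So Elena's rate is 1/17 − 1/102 = 5/102, meaning 102/5 days alone.

102/5 days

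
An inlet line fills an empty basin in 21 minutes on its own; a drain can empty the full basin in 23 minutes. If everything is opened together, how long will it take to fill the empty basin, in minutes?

483/2 minutes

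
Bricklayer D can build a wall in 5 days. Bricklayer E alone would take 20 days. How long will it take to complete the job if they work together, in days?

4 days

With two workers the combined time is the product over the sum: 5·20/(5+20) = 100/25 = 4 days.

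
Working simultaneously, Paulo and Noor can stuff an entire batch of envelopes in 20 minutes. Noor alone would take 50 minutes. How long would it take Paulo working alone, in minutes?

100/3 minutes

Combined rate is 1/20 per minute.
Known contribution: 1/50 per minute.
So Paulo's rate is 1/20 − 1/50 = 3/100, meaning 100/3 minutes alone.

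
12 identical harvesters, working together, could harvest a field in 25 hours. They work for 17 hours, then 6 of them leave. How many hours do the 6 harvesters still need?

One harvester does 1/300 of the job per hour.
After 17 hours with 12 harvesters, 17/25 is done (8/25 left).
With 6 harvesters the rate is 6/300 = 1/50, so the rest takes 8/25 ÷ 1/50 = 16 hours.

16 hours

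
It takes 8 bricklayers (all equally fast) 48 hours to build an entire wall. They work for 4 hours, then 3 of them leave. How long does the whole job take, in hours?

372/5 hours

One bricklayer does 1/384 of the job per hour.
After 4 hours with 8 bricklayers, 1/12 is done (11/12 left).
With 5 bricklayers the rate is 5/384, so the rest takes 11/12 ÷ 5/384 = 352/5 hours.
Total = 4 + 352/5 = 372/5 hours.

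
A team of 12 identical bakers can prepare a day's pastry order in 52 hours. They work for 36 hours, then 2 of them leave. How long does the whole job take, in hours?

One baker does 1/624 of the job per hour.
After 36 hours with 12 bakers, 9/13 is done (4/13 left).
With 10 bakers the rate is 10/624 = 5/312, so the rest takes 4/13 ÷ 5/312 = 96/5 hours.
Total = 36 + 96/5 = 276/5 hours.

276/5 hours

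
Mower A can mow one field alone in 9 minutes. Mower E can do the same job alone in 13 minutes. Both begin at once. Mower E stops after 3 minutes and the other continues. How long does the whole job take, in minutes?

In the first 3 minutes the combined rate is 22/117, so 22/39 of the job is done, leaving 17/39.
After Mower E leaves the rate is 1/9 per minute; the remaining 17/39 takes 51/13 minutes.
Total = 3 + 51/13 = 90/13 minutes.

90/13 minutes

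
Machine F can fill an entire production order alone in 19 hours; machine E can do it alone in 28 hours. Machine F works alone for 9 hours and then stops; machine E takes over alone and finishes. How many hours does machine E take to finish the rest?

In 9 hours machine F does 9/19 of the job, leaving 10/19.
Machine E works at 1/28 per hour, so finishing takes 10/19 ÷ 1/28 = 280/19 hours.

280/19 hours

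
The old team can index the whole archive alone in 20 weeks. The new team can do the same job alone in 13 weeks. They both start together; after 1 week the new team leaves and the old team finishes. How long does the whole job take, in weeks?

In the first 1 week the combined rate is 33/260, so 33/260 of the job is done, leaving 227/260.
After the new team leaves the rate is 1/20 per week; the remaining 227/260 takes 227/13 weeks.
Total = 1 + 227/13 = 240/13 weeks.

240/13 weeks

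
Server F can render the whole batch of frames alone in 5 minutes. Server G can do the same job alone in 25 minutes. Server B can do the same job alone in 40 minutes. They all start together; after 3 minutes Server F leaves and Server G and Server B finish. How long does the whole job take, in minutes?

In the first 3 minutes the combined rate is 53/200, so 159/200 of the job is done, leaving 41/200.
After Server F leaves the rate is 13/200 per minute; the remaining 41/200 takes 41/13 minutes.
Total = 3 + 41/13 = 80/13 minutes.

80/13 minutes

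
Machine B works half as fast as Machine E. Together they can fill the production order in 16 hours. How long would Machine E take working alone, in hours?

24 hours

Let Machine E's rate be r; then Machine B's rate is (1/2)r, so together (1/2 + 1)r = (3/2)r = 1/16.
Thus r = 1/24 per hour.
Machine E alone: 24 hours; Machine B alone: 48 hours.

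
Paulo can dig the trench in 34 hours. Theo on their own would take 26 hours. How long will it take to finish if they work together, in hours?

221/15 hours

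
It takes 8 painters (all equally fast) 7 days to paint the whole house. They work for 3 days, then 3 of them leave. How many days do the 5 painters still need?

One painter does 1/56 of the job per day.
After 3 days with 8 painters, 3/7 is done (4/7 left).
With 5 painters the rate is 5/56, so the rest takes 4/7 ÷ 5/56 = 32/5 days.

32/5 days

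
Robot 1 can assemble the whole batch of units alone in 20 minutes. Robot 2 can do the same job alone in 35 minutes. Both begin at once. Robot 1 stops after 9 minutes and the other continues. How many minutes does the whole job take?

77/4 minutes

In the first 9 minutes the combined rate is 11/140, so 99/140 of the job is done, leaving 41/140.
After Robot 1 leaves the rate is 1/35 per minute; the remaining 41/140 takes 41/4 minutes.
Total = 9 + 41/4 = 77/4 minutes.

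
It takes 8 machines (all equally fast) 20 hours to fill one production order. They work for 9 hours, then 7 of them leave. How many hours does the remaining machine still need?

88 hours

One machine does 1/160 of the job per hour.
After 9 hours with 8 machines, 9/20 is done (11/20 left).
With 1 machine the rate is 1/160, so the rest takes 11/20 ÷ 1/160 = 88 hours.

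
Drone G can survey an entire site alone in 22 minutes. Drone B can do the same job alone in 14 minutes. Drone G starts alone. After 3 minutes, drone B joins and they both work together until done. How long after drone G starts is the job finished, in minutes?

187/18 minutes

In the first 3 minutes drone G alone does 3/22 of the job, leaving 19/22.
Once everyone is working, combined rate: 1/22 + 1/14 = (7 + 11)/154 = 18/154 = 9/77 per minute.
Remaining 19/22 at 9/77 per minute takes 133/18 minutes.
Total from the start = 3 + 133/18 = 187/18 minutes.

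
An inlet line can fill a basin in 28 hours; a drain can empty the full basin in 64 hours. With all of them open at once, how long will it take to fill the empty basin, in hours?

448/9 hours

Net rate = 1/28 − 1/64 = (16 − 7)/448 = 9/448 per hour.
Filling time = 1 ÷ (9/448) = 448/9 hours.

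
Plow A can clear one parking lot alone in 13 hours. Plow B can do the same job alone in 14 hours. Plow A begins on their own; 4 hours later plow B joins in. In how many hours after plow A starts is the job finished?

26/3 hours

In the first 4 hours plow A alone does 4/13 of the job, leaving 9/13.
Once everyone is working, combined rate: 1/13 + 1/14 = (14 + 13)/182 = 27/182 per hour.
Remaining 9/13 at 27/182 per hour takes 14/3 hours.
Total from the start = 4 + 14/3 = 26/3 hours.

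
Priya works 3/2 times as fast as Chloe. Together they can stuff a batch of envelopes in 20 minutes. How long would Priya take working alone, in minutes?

Let Chloe's rate be r; then Priya's rate is (3/2)r, so together (3/2 + 1)r = (5/2)r = 1/20.
Thus r = 1/50 per minute.
Chloe alone: 50 minutes; Priya alone: 100/3 minutes.

100/3 minutes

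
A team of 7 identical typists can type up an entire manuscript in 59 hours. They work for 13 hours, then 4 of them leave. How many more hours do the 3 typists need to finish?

322/3 hours

One typist does 1/413 of the job per hour.
After 13 hours with 7 typists, 13/59 is done (46/59 left).
With 3 typists the rate is 3/413, so the rest takes 46/59 ÷ 3/413 = 322/3 hours.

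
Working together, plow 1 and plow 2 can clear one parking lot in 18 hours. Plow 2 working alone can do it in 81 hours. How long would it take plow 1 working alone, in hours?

162/7 hours

Combined rate is 1/18 per hour.
Known contribution: 1/81 per hour.
So plow 1's rate is 1/18 − 1/81 = 7/162, meaning 162/7 hours alone.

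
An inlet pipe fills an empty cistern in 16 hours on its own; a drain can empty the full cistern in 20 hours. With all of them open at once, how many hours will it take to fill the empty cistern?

80 hours

Net rate = 1/16 − 1/20 = (5 − 4)/80 = 1/80 per hour.
Filling time = 1 ÷ (1/80) = 80 hours.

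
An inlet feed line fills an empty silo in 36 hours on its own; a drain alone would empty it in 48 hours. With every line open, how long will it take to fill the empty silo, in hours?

144 hours

Net rate = 1/36 − 1/48 = (4 − 3)/144 = 1/144 per hour.
Filling time = 1 ÷ (1/144) = 144 hours.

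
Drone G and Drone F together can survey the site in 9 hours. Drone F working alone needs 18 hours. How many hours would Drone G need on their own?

Combined rate is 1/9 per hour.
Known contribution: 1/18 per hour.
So Drone G's rate is 1/9 − 1/18 = 1/18, meaning 18 hours alone.

18 hours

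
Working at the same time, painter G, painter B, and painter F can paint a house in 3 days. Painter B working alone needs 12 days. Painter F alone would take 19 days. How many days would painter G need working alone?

Combined rate is 1/3 per day.
Known contribution: 1/12 + 1/19 = (19 + 12)/228 = 31/228 per day.
So painter G's rate is 1/3 − 31/228 = 15/76, meaning 76/15 days alone.

76/15 days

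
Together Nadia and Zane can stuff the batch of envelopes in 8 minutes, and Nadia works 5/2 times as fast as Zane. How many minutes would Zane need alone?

28 minutes

Let Zane's rate be r; then Nadia's rate is (5/2)r, so together (5/2 + 1)r = (7/2)r = 1/8.
Thus r = 1/28 per minute.
Zane alone: 28 minutes; Nadia alone: 56/5 minutes.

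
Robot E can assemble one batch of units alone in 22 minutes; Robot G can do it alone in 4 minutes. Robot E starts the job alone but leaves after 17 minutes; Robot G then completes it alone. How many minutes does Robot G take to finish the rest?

In 17 minutes Robot E does 17/22 of the job, leaving 5/22.
Robot G works at 1/4 per minute, so finishing takes 5/22 ÷ 1/4 = 10/11 minutes.

10/11 minutes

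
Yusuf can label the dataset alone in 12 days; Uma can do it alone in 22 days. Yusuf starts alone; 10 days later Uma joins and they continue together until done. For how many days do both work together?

22/17 days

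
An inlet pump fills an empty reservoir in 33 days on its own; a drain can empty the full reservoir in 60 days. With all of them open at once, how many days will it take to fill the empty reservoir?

Net rate = 1/33 − 1/60 = (20 − 11)/660 = 9/660 = 3/220 per day.
Filling time = 1 ÷ (3/220) = 220/3 days.

220/3 days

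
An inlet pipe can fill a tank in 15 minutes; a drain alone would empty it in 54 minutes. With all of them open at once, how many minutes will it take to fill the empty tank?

270/13 minutes

Net rate = 1/15 − 1/54 = (18 − 5)/270 = 13/270 per minute.
Filling time = 1 ÷ (13/270) = 270/13 minutes.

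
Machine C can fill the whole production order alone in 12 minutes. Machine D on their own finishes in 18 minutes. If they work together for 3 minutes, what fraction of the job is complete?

5/12

Combined rate: 1/12 + 1/18 = (3 + 2)/36 = 5/36 per minute.
In 3 minutes they complete 3·5/36 = 5/12 of the job.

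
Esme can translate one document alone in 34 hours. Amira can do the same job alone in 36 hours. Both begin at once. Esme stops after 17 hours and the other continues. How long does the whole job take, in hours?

In the first 17 hours the combined rate is 35/612, so 35/36 of the job is done, leaving 1/36.
After Esme leaves the rate is 1/36 per hour; the remaining 1/36 takes 1 hour.
Total = 17 + 1 = 18 hours.

18 hours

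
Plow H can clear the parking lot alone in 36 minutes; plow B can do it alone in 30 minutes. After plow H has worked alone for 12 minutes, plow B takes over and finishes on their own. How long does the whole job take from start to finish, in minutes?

In 12 minutes plow H does 12/36 = 1/3 of the job, leaving 2/3.
Plow B works at 1/30 per minute, so finishing takes 2/3 ÷ 1/30 = 20 minutes.
Total time = 12 + 20 = 32 minutes.

32 minutes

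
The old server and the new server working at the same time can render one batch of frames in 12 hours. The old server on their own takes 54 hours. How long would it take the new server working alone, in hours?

108/7 hours

Combined rate is 1/12 per hour.
Known contribution: 1/54 per hour.
So the new server's rate is 1/12 − 1/54 = 7/108, meaning 108/7 hours alone.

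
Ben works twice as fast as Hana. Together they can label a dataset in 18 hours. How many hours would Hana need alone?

Let Hana's rate be r; then Ben's rate is 2r, so together (2 + 1)r = 3r = 1/18.
Thus r = 1/54 per hour.
Hana alone: 54 hours; Ben alone: 27 hours.

54 hours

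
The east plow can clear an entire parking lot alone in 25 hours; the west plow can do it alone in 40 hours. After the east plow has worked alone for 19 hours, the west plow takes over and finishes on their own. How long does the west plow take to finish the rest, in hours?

48/5 hours

In 19 hours the east plow does 19/25 of the job, leaving 6/25.
The west plow works at 1/40 per hour, so finishing takes 6/25 ÷ 1/40 = 48/5 hours.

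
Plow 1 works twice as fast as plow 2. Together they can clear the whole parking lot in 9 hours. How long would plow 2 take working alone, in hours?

27 hours

Let plow 2's rate be r; then plow 1's rate is 2r, so together (2 + 1)r = 3r = 1/9.
Thus r = 1/27 per hour.
Plow 2 alone: 27 hours; plow 1 alone: 27/2 hours.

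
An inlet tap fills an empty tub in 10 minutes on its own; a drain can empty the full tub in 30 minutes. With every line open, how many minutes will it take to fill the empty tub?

15 minutes

Net rate = 1/10 − 1/30 = (3 − 1)/30 = 2/30 = 1/15 per minute.
Filling time = 1 ÷ (1/15) = 15 minutes.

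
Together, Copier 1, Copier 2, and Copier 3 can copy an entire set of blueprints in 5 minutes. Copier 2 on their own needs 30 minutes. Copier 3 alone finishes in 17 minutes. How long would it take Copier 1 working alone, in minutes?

Combined rate is 1/5 per minute.
Known contribution: 1/30 + 1/17 = (17 + 30)/510 = 47/510 per minute.
So Copier 1's rate is 1/5 − 47/510 = 11/102, meaning 102/11 minutes alone.

102/11 minutes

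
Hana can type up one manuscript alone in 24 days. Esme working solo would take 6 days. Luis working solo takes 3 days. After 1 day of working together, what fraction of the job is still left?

11/24

Combined rate: 1/24 + 1/6 + 1/3 = (1 + 4 + 8)/24 = 13/24 per day.
In 1 day they complete 1·13/24 = 13/24 of the job.
So 11/24 remains.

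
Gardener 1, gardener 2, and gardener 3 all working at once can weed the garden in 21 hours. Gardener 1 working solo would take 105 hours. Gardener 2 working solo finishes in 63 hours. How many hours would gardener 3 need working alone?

45 hours

Combined rate is 1/21 per hour.
Known contribution: 1/105 + 1/63 = (3 + 5)/315 = 8/315 per hour.
So gardener 3's rate is 1/21 − 8/315 = 1/45, meaning 45 hours alone.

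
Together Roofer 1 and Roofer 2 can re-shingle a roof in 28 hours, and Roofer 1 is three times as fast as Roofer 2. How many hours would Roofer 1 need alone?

112/3 hours

Let Roofer 2's rate be r; then Roofer 1's rate is 3r, so together (3 + 1)r = 4r = 1/28.
Thus r = 1/112 per hour.
Roofer 2 alone: 112 hours; Roofer 1 alone: 112/3 hours.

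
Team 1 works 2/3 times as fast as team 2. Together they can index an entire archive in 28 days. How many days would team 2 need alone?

Let team 2's rate be r; then team 1's rate is (2/3)r, so together (2/3 + 1)r = (5/3)r = 1/28.
Thus r = 3/140 per day.
Team 2 alone: 140/3 days; team 1 alone: 70 days.

140/3 days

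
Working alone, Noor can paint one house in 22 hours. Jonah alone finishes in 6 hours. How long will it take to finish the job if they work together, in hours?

33/7 hours

With two workers the combined time is the product over the sum: 22·6/(22+6) = 132/28 = 33/7 hours.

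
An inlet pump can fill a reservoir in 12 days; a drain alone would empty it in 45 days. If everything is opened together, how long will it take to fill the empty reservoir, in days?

180/11 days

Net rate = 1/12 − 1/45 = (15 − 4)/180 = 11/180 per day.
Filling time = 1 ÷ (11/180) = 180/11 days.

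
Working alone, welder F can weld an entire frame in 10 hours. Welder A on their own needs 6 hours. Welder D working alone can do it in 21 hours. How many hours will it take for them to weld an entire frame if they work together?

Combined rate: 1/10 + 1/6 + 1/21 = (21 + 35 + 10)/210 = 66/210 = 11/35 per hour.
Time = 1 ÷ (11/35) = 35/11 hours.

35/11 hours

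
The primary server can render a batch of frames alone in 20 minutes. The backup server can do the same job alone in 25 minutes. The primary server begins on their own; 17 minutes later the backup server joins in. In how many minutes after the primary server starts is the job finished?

In the first 17 minutes the primary server alone does 17/20 of the job, leaving 3/20.
Once everyone is working, combined rate: 1/20 + 1/25 = (5 + 4)/100 = 9/100 per minute.
Remaining 3/20 at 9/100 per minute takes 5/3 minutes.
Total from the start = 17 + 5/3 = 56/3 minutes.

56/3 minutes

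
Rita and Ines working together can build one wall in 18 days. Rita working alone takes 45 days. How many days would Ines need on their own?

30 days

Combined rate is 1/18 per day.
Known contribution: 1/45 per day.
So Ines's rate is 1/18 − 1/45 = 1/30, meaning 30 days alone.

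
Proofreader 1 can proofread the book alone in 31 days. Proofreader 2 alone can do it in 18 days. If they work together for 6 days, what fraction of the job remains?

Combined rate: 1/31 + 1/18 = (18 + 31)/558 = 49/558 per day.
In 6 days they complete 6·49/558 = 49/93 of the job.
So 44/93 remains.

44/93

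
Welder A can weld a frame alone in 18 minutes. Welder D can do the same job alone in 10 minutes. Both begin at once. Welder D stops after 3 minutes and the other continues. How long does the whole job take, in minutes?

In the first 3 minutes the combined rate is 7/45, so 7/15 of the job is done, leaving 8/15.
After welder D leaves the rate is 1/18 per minute; the remaining 8/15 takes 48/5 minutes.
Total = 3 + 48/5 = 63/5 minutes.

63/5 minutes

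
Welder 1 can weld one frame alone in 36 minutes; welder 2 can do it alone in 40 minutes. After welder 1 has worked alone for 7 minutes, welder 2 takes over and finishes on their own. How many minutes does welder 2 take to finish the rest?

In 7 minutes welder 1 does 7/36 of the job, leaving 29/36.
Welder 2 works at 1/40 per minute, so finishing takes 29/36 ÷ 1/40 = 290/9 minutes.

290/9 minutes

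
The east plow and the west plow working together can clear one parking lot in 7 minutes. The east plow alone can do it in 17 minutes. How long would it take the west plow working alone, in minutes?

Combined rate is 1/7 per minute.
Known contribution: 1/17 per minute.
So the west plow's rate is 1/7 − 1/17 = 10/119, meaning 119/10 minutes alone.

119/10 minutes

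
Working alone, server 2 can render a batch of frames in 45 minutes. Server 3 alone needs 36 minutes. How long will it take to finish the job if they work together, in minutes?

20 minutes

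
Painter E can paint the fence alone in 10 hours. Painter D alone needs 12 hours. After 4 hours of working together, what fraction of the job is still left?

Combined rate: 1/10 + 1/12 = (6 + 5)/60 = 11/60 per hour.
In 4 hours they complete 4·11/60 = 11/15 of the job.
So 4/15 remains.

4/15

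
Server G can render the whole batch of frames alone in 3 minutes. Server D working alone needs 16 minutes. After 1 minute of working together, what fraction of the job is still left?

Combined rate: 1/3 + 1/16 = (16 + 3)/48 = 19/48 per minute.
In 1 minute they complete 1·19/48 = 19/48 of the job.
So 29/48 remains.

29/48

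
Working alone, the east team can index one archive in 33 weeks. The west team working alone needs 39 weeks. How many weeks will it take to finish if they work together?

Combined rate: 1/33 + 1/39 = (13 + 11)/429 = 24/429 = 8/143 per week.
Time = 1 ÷ (8/143) = 143/8 weeks.

143/8 weeks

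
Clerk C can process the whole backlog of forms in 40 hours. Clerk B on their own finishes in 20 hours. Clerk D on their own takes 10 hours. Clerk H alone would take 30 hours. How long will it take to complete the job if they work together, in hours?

Combined rate: 1/40 + 1/20 + 1/10 + 1/30 = (3 + 6 + 12 + 4)/120 = 25/120 = 5/24 per hour.
Time = 1 ÷ (5/24) = 24/5 hours.

24/5 hours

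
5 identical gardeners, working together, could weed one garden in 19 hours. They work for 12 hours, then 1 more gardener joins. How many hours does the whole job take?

107/6 hours

One gardener does 1/95 of the job per hour.
After 12 hours with 5 gardeners, 12/19 is done (7/19 left).
With 6 gardeners the rate is 6/95, so the rest takes 7/19 ÷ 6/95 = 35/6 hours.
Total = 12 + 35/6 = 107/6 hours.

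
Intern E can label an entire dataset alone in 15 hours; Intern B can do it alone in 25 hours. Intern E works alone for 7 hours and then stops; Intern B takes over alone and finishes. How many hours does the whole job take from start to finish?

61/3 hours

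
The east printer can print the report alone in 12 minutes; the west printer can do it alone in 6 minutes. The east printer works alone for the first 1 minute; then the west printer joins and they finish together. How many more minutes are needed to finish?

11/3 minutes

In 1 minute the east printer does 1/12 of the job, leaving 11/12.
The east printer and the west printer together work at 1/4 per minute, so finishing takes 11/12 ÷ 1/4 = 11/3 minutes.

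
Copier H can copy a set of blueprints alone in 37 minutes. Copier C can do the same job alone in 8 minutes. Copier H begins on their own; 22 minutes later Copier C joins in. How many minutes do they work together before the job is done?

In the first 22 minutes Copier H alone does 22/37 of the job, leaving 15/37.
Once everyone is working, combined rate: 1/37 + 1/8 = (8 + 37)/296 = 45/296 per minute.
Remaining 15/37 at 45/296 per minute takes 8/3 minutes.

8/3 minutes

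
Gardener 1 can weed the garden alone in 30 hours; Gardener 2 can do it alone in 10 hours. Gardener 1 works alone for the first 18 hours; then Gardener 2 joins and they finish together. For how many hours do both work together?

3 hours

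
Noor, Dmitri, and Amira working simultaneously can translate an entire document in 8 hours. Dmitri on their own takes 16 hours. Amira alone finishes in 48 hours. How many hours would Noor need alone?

24 hours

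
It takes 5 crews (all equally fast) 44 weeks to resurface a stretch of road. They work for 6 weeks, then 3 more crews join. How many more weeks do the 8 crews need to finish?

One crew does 1/220 of the job per week.
After 6 weeks with 5 crews, 3/22 is done (19/22 left).
With 8 crews the rate is 8/220 = 2/55, so the rest takes 19/22 ÷ 2/55 = 95/4 weeks.

95/4 weeks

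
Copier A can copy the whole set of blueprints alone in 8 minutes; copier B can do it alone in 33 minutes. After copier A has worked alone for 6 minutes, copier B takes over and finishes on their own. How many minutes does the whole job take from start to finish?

57/4 minutes

In 6 minutes copier A does 6/8 = 3/4 of the job, leaving 1/4.
Copier B works at 1/33 per minute, so finishing takes 1/4 ÷ 1/33 = 33/4 minutes.
Total time = 6 + 33/4 = 57/4 minutes.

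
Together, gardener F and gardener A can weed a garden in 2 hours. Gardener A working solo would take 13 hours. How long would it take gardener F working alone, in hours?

26/11 hours

Combined rate is 1/2 per hour.
Known contribution: 1/13 per hour.
So gardener F's rate is 1/2 − 1/13 = 11/26, meaning 26/11 hours alone.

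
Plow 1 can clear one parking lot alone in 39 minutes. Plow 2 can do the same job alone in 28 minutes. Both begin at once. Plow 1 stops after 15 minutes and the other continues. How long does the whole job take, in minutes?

In the first 15 minutes the combined rate is 67/1092, so 335/364 of the job is done, leaving 29/364.
After plow 1 leaves the rate is 1/28 per minute; the remaining 29/364 takes 29/13 minutes.
Total = 15 + 29/13 = 224/13 minutes.

224/13 minutes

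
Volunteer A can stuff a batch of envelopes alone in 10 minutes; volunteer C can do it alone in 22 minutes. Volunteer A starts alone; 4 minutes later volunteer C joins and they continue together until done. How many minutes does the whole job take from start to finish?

65/8 minutes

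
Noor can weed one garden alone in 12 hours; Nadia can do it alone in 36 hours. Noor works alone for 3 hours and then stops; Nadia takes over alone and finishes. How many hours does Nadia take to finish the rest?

In 3 hours Noor does 3/12 = 1/4 of the job, leaving 3/4.
Nadia works at 1/36 per hour, so finishing takes 3/4 ÷ 1/36 = 27 hours.

27 hours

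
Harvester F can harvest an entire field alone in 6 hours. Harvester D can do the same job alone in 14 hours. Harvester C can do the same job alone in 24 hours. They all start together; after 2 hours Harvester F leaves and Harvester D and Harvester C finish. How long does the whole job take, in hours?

In the first 2 hours the combined rate is 47/168, so 47/84 of the job is done, leaving 37/84.
After Harvester F leaves the rate is 19/168 per hour; the remaining 37/84 takes 74/19 hours.
Total = 2 + 74/19 = 112/19 hours.

112/19 hours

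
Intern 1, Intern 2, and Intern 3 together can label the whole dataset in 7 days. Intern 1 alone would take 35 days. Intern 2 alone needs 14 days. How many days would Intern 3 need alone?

70/3 days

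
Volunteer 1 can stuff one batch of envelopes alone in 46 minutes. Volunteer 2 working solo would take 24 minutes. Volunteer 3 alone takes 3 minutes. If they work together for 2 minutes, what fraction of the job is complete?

73/92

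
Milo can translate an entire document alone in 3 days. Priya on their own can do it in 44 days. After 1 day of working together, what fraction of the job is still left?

Combined rate: 1/3 + 1/44 = (44 + 3)/132 = 47/132 per day.
In 1 day they complete 1·47/132 = 47/132 of the job.
So 85/132 remains.

85/132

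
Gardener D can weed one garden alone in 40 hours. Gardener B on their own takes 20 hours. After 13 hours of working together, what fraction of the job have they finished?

39/40

Combined rate: 1/40 + 1/20 = (1 + 2)/40 = 3/40 per hour.
In 13 hours they complete 13·3/40 = 39/40 of the job.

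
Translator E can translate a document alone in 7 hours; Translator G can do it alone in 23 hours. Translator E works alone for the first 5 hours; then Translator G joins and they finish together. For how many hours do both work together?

In 5 hours Translator E does 5/7 of the job, leaving 2/7.
Translator E and Translator G together work at 30/161 per hour, so finishing takes 2/7 ÷ 30/161 = 23/15 hours.

23/15 hours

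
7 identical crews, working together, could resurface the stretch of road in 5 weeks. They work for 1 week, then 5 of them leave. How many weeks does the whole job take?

One crew does 1/35 of the job per week.
After 1 week with 7 crews, 1/5 is done (4/5 left).
With 2 crews the rate is 2/35, so the rest takes 4/5 ÷ 2/35 = 14 weeks.
Total = 1 + 14 = 15 weeks.

15 weeks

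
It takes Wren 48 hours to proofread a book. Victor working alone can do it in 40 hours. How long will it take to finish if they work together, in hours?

Combined rate: 1/48 + 1/40 = (5 + 6)/240 = 11/240 per hour.
Time = 1 ÷ (11/240) = 240/11 hours.

240/11 hours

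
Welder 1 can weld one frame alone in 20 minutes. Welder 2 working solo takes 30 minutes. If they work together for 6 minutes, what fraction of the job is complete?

Combined rate: 1/20 + 1/30 = (3 + 2)/60 = 5/60 = 1/12 per minute.
In 6 minutes they complete 6·1/12 = 1/2 of the job.

1/2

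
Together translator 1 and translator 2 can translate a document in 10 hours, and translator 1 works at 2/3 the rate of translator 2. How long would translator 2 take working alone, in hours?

Let translator 2's rate be r; then translator 1's rate is (2/3)r, so together (2/3 + 1)r = (5/3)r = 1/10.
Thus r = 3/50 per hour.
Translator 2 alone: 50/3 hours; translator 1 alone: 25 hours.

50/3 hours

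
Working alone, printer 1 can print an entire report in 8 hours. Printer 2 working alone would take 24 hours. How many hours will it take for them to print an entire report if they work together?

With two workers the combined time is the product over the sum: 8·24/(8+24) = 192/32 = 6 hours.

6 hours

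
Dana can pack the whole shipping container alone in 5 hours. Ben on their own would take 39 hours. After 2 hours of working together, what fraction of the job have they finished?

88/195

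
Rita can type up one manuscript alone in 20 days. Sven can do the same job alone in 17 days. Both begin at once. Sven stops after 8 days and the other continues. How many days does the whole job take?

In the first 8 days the combined rate is 37/340, so 74/85 of the job is done, leaving 11/85.
After Sven leaves the rate is 1/20 per day; the remaining 11/85 takes 44/17 days.
Total = 8 + 44/17 = 180/17 days.

180/17 days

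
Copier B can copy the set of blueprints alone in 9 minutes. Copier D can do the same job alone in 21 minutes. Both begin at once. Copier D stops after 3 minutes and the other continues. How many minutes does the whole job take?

In the first 3 minutes the combined rate is 10/63, so 10/21 of the job is done, leaving 11/21.
After copier D leaves the rate is 1/9 per minute; the remaining 11/21 takes 33/7 minutes.
Total = 3 + 33/7 = 54/7 minutes.

54/7 minutes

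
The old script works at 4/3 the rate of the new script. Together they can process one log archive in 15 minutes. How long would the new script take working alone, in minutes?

Let the new script's rate be r; then the old script's rate is (4/3)r, so together (4/3 + 1)r = (7/3)r = 1/15.
Thus r = 1/35 per minute.
The new script alone: 35 minutes; the old script alone: 105/4 minutes.

35 minutes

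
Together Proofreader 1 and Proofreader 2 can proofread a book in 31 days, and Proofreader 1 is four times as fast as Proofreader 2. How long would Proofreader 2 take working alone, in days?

155 days

Let Proofreader 2's rate be r; then Proofreader 1's rate is 4r, so together (4 + 1)r = 5r = 1/31.
Thus r = 1/155 per day.
Proofreader 2 alone: 155 days; Proofreader 1 alone: 155/4 days.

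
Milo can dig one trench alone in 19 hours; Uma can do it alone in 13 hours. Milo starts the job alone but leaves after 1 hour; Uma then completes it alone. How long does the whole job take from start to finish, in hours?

253/19 hours

In 1 hour Milo does 1/19 of the job, leaving 18/19.
Uma works at 1/13 per hour, so finishing takes 18/19 ÷ 1/13 = 234/19 hours.
Total time = 1 + 234/19 = 253/19 hours.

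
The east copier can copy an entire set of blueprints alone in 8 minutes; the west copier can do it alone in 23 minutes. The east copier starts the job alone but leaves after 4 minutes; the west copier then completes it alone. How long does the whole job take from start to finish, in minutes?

31/2 minutes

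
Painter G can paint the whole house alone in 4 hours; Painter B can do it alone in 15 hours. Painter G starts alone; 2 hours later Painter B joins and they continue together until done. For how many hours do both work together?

In 2 hours Painter G does 2/4 = 1/2 of the job, leaving 1/2.
Painter G and Painter B together work at 19/60 per hour, so finishing takes 1/2 ÷ 19/60 = 30/19 hours.

30/19 hours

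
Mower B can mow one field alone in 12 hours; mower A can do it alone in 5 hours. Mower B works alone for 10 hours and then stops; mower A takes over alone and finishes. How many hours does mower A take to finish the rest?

In 10 hours mower B does 10/12 = 5/6 of the job, leaving 1/6.
Mower A works at 1/5 per hour, so finishing takes 1/6 ÷ 1/5 = 5/6 hours.

5/6 hours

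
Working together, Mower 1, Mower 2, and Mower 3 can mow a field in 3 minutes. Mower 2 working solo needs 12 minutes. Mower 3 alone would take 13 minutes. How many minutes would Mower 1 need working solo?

52/9 minutes

Combined rate is 1/3 per minute.
Known contribution: 1/12 + 1/13 = (13 + 12)/156 = 25/156 per minute.
So Mower 1's rate is 1/3 − 25/156 = 9/52, meaning 52/9 minutes alone.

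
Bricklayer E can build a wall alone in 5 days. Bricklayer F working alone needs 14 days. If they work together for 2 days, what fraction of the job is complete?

19/35

Combined rate: 1/5 + 1/14 = (14 + 5)/70 = 19/70 per day.
In 2 days they complete 2·19/70 = 19/35 of the job.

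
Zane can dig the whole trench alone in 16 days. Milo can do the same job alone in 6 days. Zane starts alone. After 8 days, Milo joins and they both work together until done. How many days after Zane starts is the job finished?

In the first 8 days Zane alone does 8/16 = 1/2 of the job, leaving 1/2.
Once everyone is working, combined rate: 1/16 + 1/6 = (3 + 8)/48 = 11/48 per day.
Remaining 1/2 at 11/48 per day takes 24/11 days.
Total from the start = 8 + 24/11 = 112/11 days.

112/11 days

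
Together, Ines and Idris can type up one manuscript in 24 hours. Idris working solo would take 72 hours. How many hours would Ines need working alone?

36 hours

Combined rate is 1/24 per hour.
Known contribution: 1/72 per hour.
So Ines's rate is 1/24 − 1/72 = 1/36, meaning 36 hours alone.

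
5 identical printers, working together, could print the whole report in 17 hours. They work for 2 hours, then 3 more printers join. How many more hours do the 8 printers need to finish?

One printer does 1/85 of the job per hour.
After 2 hours with 5 printers, 2/17 is done (15/17 left).
With 8 printers the rate is 8/85, so the rest takes 15/17 ÷ 8/85 = 75/8 hours.

75/8 hours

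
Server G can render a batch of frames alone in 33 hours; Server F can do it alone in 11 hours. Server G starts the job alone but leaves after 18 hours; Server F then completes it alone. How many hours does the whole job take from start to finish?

In 18 hours Server G does 18/33 = 6/11 of the job, leaving 5/11.
Server F works at 1/11 per hour, so finishing takes 5/11 ÷ 1/11 = 5 hours.
Total time = 18 + 5 = 23 hours.

23 hours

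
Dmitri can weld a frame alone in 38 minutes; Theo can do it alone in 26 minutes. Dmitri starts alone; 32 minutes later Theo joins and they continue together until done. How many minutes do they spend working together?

39/16 minutes

In 32 minutes Dmitri does 32/38 = 16/19 of the job, leaving 3/19.
Dmitri and Theo together work at 16/247 per minute, so finishing takes 3/19 ÷ 16/247 = 39/16 minutes.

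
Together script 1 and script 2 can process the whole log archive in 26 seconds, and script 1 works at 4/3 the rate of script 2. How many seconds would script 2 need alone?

182/3 seconds

Let script 2's rate be r; then script 1's rate is (4/3)r, so together (4/3 + 1)r = (7/3)r = 1/26.
Thus r = 3/182 per second.
Script 2 alone: 182/3 seconds; script 1 alone: 91/2 seconds.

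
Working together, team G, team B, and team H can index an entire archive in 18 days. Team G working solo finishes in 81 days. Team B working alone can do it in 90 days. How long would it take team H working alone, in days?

405/13 days

Combined rate is 1/18 per day.
Known contribution: 1/81 + 1/90 = (10 + 9)/810 = 19/810 per day.
So team H's rate is 1/18 − 19/810 = 13/405, meaning 405/13 days alone.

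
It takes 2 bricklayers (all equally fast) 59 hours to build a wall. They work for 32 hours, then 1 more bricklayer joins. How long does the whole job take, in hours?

50 hours

One bricklayer does 1/118 of the job per hour.
After 32 hours with 2 bricklayers, 32/59 is done (27/59 left).
With 3 bricklayers the rate is 3/118, so the rest takes 27/59 ÷ 3/118 = 18 hours.
Total = 32 + 18 = 50 hours.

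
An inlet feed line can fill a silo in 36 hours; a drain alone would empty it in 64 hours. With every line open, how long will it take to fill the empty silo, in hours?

Net rate = 1/36 − 1/64 = (16 − 9)/576 = 7/576 per hour.
Filling time = 1 ÷ (7/576) = 576/7 hours.

576/7 hours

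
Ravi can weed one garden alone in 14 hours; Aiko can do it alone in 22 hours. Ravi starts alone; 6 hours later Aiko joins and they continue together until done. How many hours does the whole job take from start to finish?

98/9 hours

In 6 hours Ravi does 6/14 = 3/7 of the job, leaving 4/7.
Ravi and Aiko together work at 9/77 per hour, so finishing takes 4/7 ÷ 9/77 = 44/9 hours.
Total time = 6 + 44/9 = 98/9 hours.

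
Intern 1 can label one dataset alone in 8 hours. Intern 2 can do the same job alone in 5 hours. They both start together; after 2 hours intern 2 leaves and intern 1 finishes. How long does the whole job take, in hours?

24/5 hours

In the first 2 hours the combined rate is 13/40, so 13/20 of the job is done, leaving 7/20.
After intern 2 leaves the rate is 1/8 per hour; the remaining 7/20 takes 14/5 hours.
Total = 2 + 14/5 = 24/5 hours.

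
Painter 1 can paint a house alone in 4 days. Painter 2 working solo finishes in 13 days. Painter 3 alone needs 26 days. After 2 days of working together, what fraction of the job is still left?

7/26

Combined rate: 1/4 + 1/13 + 1/26 = (13 + 4 + 2)/52 = 19/52 per day.
In 2 days they complete 2·19/52 = 19/26 of the job.
So 7/26 remains.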